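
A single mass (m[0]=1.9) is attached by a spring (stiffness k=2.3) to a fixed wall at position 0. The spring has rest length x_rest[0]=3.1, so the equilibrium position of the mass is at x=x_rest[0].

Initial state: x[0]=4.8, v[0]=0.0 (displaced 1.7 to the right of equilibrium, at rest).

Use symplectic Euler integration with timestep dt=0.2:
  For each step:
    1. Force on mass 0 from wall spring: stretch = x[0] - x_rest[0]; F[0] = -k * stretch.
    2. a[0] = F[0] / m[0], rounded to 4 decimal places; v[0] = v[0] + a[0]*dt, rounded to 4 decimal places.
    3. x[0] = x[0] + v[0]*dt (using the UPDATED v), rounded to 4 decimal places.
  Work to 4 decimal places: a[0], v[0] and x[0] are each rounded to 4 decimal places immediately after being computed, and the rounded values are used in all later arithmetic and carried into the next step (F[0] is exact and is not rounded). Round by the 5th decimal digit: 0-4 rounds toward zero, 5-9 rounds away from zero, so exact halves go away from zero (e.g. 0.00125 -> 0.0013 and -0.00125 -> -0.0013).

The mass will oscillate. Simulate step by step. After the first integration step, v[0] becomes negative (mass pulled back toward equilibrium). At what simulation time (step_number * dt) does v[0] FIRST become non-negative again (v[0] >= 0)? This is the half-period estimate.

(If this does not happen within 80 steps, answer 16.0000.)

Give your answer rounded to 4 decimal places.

Answer: 3.0000

Derivation:
Step 0: x=[4.8000] v=[0.0000]
Step 1: x=[4.7177] v=[-0.4116]
Step 2: x=[4.5570] v=[-0.8033]
Step 3: x=[4.3258] v=[-1.1560]
Step 4: x=[4.0352] v=[-1.4528]
Step 5: x=[3.6994] v=[-1.6792]
Step 6: x=[3.3345] v=[-1.8243]
Step 7: x=[2.9583] v=[-1.8811]
Step 8: x=[2.5889] v=[-1.8468]
Step 9: x=[2.2443] v=[-1.7231]
Step 10: x=[1.9411] v=[-1.5159]
Step 11: x=[1.6940] v=[-1.2353]
Step 12: x=[1.5150] v=[-0.8949]
Step 13: x=[1.4128] v=[-0.5112]
Step 14: x=[1.3923] v=[-0.1027]
Step 15: x=[1.4544] v=[0.3107]
First v>=0 after going negative at step 15, time=3.0000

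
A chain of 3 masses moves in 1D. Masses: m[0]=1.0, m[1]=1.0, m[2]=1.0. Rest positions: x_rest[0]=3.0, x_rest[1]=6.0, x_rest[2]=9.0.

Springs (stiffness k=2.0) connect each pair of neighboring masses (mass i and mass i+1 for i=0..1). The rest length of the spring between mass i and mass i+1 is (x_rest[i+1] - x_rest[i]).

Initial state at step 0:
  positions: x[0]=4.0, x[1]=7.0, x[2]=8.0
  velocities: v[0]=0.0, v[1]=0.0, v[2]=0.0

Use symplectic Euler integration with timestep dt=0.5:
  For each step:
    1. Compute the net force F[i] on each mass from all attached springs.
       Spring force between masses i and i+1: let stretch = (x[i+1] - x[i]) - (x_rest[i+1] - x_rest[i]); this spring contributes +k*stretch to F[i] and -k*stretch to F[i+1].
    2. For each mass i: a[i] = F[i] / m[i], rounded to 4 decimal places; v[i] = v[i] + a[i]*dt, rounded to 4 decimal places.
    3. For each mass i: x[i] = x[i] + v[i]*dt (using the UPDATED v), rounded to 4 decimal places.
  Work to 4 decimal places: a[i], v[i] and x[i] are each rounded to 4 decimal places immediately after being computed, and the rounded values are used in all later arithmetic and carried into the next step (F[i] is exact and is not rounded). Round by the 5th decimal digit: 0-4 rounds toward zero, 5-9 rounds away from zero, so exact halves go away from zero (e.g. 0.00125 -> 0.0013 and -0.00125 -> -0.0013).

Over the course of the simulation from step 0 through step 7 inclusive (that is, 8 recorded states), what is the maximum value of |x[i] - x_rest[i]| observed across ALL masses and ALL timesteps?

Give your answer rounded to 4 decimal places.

Step 0: x=[4.0000 7.0000 8.0000] v=[0.0000 0.0000 0.0000]
Step 1: x=[4.0000 6.0000 9.0000] v=[0.0000 -2.0000 2.0000]
Step 2: x=[3.5000 5.5000 10.0000] v=[-1.0000 -1.0000 2.0000]
Step 3: x=[2.5000 6.2500 10.2500] v=[-2.0000 1.5000 0.5000]
Step 4: x=[1.8750 7.1250 10.0000] v=[-1.2500 1.7500 -0.5000]
Step 5: x=[2.3750 6.8125 9.8125] v=[1.0000 -0.6250 -0.3750]
Step 6: x=[3.5938 5.7813 9.6250] v=[2.4375 -2.0625 -0.3750]
Step 7: x=[4.4063 5.5782 9.0157] v=[1.6250 -0.4063 -1.2187]
Max displacement = 1.4063

Answer: 1.4063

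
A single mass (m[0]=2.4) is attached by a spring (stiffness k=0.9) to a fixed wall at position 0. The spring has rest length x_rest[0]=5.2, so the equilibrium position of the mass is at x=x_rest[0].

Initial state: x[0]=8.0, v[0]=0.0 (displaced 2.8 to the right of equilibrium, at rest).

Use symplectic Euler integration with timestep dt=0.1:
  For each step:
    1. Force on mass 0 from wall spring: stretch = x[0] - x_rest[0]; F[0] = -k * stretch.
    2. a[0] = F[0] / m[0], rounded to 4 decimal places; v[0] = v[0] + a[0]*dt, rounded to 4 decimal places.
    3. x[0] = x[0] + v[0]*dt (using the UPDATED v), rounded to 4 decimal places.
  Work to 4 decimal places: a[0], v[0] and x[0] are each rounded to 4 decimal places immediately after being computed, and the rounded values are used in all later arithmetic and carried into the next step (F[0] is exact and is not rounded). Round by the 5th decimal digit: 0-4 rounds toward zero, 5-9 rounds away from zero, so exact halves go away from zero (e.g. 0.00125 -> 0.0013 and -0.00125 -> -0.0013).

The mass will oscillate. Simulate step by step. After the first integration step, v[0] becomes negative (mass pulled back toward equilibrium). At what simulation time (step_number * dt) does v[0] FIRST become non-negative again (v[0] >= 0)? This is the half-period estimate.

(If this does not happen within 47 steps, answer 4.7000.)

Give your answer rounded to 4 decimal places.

Answer: 4.7000

Derivation:
Step 0: x=[8.0000] v=[0.0000]
Step 1: x=[7.9895] v=[-0.1050]
Step 2: x=[7.9685] v=[-0.2096]
Step 3: x=[7.9372] v=[-0.3134]
Step 4: x=[7.8956] v=[-0.4161]
Step 5: x=[7.8439] v=[-0.5172]
Step 6: x=[7.7823] v=[-0.6164]
Step 7: x=[7.7110] v=[-0.7132]
Step 8: x=[7.6303] v=[-0.8074]
Step 9: x=[7.5405] v=[-0.8985]
Step 10: x=[7.4419] v=[-0.9863]
Step 11: x=[7.3349] v=[-1.0704]
Step 12: x=[7.2199] v=[-1.1505]
Step 13: x=[7.0973] v=[-1.2263]
Step 14: x=[6.9676] v=[-1.2975]
Step 15: x=[6.8312] v=[-1.3638]
Step 16: x=[6.6887] v=[-1.4250]
Step 17: x=[6.5406] v=[-1.4808]
Step 18: x=[6.3875] v=[-1.5311]
Step 19: x=[6.2299] v=[-1.5756]
Step 20: x=[6.0685] v=[-1.6142]
Step 21: x=[5.9038] v=[-1.6468]
Step 22: x=[5.7365] v=[-1.6732]
Step 23: x=[5.5672] v=[-1.6933]
Step 24: x=[5.3965] v=[-1.7071]
Step 25: x=[5.2251] v=[-1.7145]
Step 26: x=[5.0536] v=[-1.7154]
Step 27: x=[4.8826] v=[-1.7099]
Step 28: x=[4.7128] v=[-1.6980]
Step 29: x=[4.5448] v=[-1.6797]
Step 30: x=[4.3793] v=[-1.6551]
Step 31: x=[4.2169] v=[-1.6243]
Step 32: x=[4.0582] v=[-1.5874]
Step 33: x=[3.9037] v=[-1.5446]
Step 34: x=[3.7541] v=[-1.4960]
Step 35: x=[3.6099] v=[-1.4418]
Step 36: x=[3.4717] v=[-1.3822]
Step 37: x=[3.3400] v=[-1.3174]
Step 38: x=[3.2152] v=[-1.2477]
Step 39: x=[3.0979] v=[-1.1733]
Step 40: x=[2.9885] v=[-1.0945]
Step 41: x=[2.8873] v=[-1.0116]
Step 42: x=[2.7948] v=[-0.9249]
Step 43: x=[2.7113] v=[-0.8347]
Step 44: x=[2.6372] v=[-0.7414]
Step 45: x=[2.5727] v=[-0.6453]
Step 46: x=[2.5180] v=[-0.5468]
Step 47: x=[2.4734] v=[-0.4462]
v[0] did not become non-negative within 47 steps; using fallback time=4.7000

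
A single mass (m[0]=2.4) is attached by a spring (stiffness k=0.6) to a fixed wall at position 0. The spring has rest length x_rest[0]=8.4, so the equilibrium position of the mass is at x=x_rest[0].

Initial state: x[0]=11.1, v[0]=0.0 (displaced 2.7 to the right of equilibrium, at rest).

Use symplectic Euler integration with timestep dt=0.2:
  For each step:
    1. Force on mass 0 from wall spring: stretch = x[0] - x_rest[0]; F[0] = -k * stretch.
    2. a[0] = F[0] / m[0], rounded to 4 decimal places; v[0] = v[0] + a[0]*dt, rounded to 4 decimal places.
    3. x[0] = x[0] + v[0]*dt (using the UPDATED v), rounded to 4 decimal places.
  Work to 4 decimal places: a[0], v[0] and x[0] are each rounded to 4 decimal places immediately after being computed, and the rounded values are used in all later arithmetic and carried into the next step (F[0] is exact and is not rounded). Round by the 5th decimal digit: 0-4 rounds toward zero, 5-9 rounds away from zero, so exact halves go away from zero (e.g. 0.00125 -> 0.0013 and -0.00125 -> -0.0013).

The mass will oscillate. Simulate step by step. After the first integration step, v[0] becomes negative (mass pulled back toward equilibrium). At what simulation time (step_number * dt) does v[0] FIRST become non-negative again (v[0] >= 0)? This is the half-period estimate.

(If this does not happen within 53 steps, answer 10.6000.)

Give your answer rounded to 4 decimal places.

Answer: 6.4000

Derivation:
Step 0: x=[11.1000] v=[0.0000]
Step 1: x=[11.0730] v=[-0.1350]
Step 2: x=[11.0193] v=[-0.2687]
Step 3: x=[10.9394] v=[-0.3997]
Step 4: x=[10.8341] v=[-0.5267]
Step 5: x=[10.7044] v=[-0.6484]
Step 6: x=[10.5517] v=[-0.7636]
Step 7: x=[10.3775] v=[-0.8712]
Step 8: x=[10.1835] v=[-0.9701]
Step 9: x=[9.9716] v=[-1.0593]
Step 10: x=[9.7440] v=[-1.1379]
Step 11: x=[9.5030] v=[-1.2051]
Step 12: x=[9.2509] v=[-1.2603]
Step 13: x=[8.9903] v=[-1.3028]
Step 14: x=[8.7238] v=[-1.3323]
Step 15: x=[8.4541] v=[-1.3485]
Step 16: x=[8.1839] v=[-1.3512]
Step 17: x=[7.9158] v=[-1.3404]
Step 18: x=[7.6526] v=[-1.3162]
Step 19: x=[7.3968] v=[-1.2788]
Step 20: x=[7.1511] v=[-1.2286]
Step 21: x=[6.9179] v=[-1.1662]
Step 22: x=[6.6995] v=[-1.0921]
Step 23: x=[6.4981] v=[-1.0071]
Step 24: x=[6.3157] v=[-0.9120]
Step 25: x=[6.1541] v=[-0.8078]
Step 26: x=[6.0150] v=[-0.6955]
Step 27: x=[5.8998] v=[-0.5762]
Step 28: x=[5.8096] v=[-0.4512]
Step 29: x=[5.7453] v=[-0.3217]
Step 30: x=[5.7075] v=[-0.1890]
Step 31: x=[5.6966] v=[-0.0544]
Step 32: x=[5.7128] v=[0.0808]
First v>=0 after going negative at step 32, time=6.4000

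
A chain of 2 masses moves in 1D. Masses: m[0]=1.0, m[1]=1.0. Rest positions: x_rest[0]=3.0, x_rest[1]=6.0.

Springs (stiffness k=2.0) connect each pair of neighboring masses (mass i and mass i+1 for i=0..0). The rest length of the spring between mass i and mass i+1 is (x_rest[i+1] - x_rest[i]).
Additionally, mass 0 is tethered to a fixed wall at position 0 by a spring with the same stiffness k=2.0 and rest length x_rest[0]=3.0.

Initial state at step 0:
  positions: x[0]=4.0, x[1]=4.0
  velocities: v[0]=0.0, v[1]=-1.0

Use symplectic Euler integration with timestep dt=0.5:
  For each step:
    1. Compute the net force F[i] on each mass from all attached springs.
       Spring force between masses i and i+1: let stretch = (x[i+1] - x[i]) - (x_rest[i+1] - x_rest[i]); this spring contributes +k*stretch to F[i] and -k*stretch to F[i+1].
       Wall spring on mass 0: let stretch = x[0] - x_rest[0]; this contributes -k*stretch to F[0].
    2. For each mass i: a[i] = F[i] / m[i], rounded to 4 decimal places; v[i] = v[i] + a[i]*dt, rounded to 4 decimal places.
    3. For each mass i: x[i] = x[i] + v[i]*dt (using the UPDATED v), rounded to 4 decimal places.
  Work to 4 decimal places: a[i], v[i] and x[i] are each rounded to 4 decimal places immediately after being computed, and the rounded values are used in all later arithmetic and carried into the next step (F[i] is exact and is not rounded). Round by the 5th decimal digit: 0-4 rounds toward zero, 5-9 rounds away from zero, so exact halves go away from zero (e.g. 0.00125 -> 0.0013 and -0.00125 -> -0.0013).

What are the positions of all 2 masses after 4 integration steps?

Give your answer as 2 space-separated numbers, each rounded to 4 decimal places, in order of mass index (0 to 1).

Answer: 3.8750 4.8750

Derivation:
Step 0: x=[4.0000 4.0000] v=[0.0000 -1.0000]
Step 1: x=[2.0000 5.0000] v=[-4.0000 2.0000]
Step 2: x=[0.5000 6.0000] v=[-3.0000 2.0000]
Step 3: x=[1.5000 5.7500] v=[2.0000 -0.5000]
Step 4: x=[3.8750 4.8750] v=[4.7500 -1.7500]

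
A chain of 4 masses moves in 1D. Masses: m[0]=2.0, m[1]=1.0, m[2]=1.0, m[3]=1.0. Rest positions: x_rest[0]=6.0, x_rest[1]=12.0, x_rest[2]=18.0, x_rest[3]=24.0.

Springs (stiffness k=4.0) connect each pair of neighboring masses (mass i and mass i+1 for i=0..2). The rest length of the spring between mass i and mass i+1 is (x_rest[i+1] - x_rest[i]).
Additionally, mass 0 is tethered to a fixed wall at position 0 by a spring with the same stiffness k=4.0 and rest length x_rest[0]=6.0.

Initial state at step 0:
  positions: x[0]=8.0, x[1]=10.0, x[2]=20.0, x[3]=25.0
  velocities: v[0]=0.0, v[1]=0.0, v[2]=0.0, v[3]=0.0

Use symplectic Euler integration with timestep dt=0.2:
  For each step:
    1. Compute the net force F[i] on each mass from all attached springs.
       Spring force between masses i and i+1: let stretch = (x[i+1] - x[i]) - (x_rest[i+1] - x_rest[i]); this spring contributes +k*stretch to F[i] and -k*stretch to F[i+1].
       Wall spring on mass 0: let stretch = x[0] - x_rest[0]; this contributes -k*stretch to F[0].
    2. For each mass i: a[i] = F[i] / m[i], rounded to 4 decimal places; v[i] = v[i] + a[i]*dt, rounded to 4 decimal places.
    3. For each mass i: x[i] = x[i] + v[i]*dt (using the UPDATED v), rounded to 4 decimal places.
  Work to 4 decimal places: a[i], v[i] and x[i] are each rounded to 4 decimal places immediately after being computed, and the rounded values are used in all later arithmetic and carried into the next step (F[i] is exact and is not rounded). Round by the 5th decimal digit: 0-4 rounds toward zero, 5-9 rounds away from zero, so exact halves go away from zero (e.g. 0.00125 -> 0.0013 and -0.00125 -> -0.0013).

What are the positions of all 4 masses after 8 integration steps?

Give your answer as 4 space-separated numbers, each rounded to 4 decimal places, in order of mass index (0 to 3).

Step 0: x=[8.0000 10.0000 20.0000 25.0000] v=[0.0000 0.0000 0.0000 0.0000]
Step 1: x=[7.5200 11.2800 19.2000 25.1600] v=[-2.4000 6.4000 -4.0000 0.8000]
Step 2: x=[6.7392 13.2256 18.0864 25.3264] v=[-3.9040 9.7280 -5.5680 0.8320]
Step 3: x=[5.9382 14.9111 17.3535 25.2944] v=[-4.0051 8.4275 -3.6646 -0.1600]
Step 4: x=[5.3800 15.5517 17.5003 24.9519] v=[-2.7912 3.2031 0.7342 -1.7127]
Step 5: x=[5.2051 14.8766 18.5276 24.3771] v=[-0.8745 -3.3754 5.1366 -2.8740]
Step 6: x=[5.3875 13.2382 19.9067 23.8264] v=[0.9121 -8.1918 6.8954 -2.7536]
Step 7: x=[5.7670 11.4107 20.8460 23.6085] v=[1.8974 -9.1376 4.6964 -1.0894]
Step 8: x=[6.1366 10.1898 20.7176 23.9086] v=[1.8481 -6.1043 -0.6418 1.5006]

Answer: 6.1366 10.1898 20.7176 23.9086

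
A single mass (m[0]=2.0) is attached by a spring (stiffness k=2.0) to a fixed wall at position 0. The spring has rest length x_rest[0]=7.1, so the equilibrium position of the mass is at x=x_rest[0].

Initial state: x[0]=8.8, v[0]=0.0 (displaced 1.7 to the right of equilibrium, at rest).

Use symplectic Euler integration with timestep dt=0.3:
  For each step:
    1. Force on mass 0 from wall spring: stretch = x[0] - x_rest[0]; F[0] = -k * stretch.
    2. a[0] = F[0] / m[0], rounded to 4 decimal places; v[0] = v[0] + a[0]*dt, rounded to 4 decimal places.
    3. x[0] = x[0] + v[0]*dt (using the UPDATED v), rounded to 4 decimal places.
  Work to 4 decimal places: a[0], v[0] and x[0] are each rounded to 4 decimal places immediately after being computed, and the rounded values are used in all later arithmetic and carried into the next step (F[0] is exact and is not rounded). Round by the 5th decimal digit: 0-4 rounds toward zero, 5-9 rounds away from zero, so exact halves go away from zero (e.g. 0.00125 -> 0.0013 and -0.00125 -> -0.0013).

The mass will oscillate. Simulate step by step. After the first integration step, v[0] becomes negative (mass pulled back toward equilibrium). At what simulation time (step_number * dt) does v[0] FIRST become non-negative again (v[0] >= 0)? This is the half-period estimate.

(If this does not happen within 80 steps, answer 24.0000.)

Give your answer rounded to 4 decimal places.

Answer: 3.3000

Derivation:
Step 0: x=[8.8000] v=[0.0000]
Step 1: x=[8.6470] v=[-0.5100]
Step 2: x=[8.3548] v=[-0.9741]
Step 3: x=[7.9497] v=[-1.3505]
Step 4: x=[7.4681] v=[-1.6054]
Step 5: x=[6.9534] v=[-1.7158]
Step 6: x=[6.4519] v=[-1.6718]
Step 7: x=[6.0087] v=[-1.4774]
Step 8: x=[5.6637] v=[-1.1500]
Step 9: x=[5.4480] v=[-0.7191]
Step 10: x=[5.3810] v=[-0.2235]
Step 11: x=[5.4687] v=[0.2922]
First v>=0 after going negative at step 11, time=3.3000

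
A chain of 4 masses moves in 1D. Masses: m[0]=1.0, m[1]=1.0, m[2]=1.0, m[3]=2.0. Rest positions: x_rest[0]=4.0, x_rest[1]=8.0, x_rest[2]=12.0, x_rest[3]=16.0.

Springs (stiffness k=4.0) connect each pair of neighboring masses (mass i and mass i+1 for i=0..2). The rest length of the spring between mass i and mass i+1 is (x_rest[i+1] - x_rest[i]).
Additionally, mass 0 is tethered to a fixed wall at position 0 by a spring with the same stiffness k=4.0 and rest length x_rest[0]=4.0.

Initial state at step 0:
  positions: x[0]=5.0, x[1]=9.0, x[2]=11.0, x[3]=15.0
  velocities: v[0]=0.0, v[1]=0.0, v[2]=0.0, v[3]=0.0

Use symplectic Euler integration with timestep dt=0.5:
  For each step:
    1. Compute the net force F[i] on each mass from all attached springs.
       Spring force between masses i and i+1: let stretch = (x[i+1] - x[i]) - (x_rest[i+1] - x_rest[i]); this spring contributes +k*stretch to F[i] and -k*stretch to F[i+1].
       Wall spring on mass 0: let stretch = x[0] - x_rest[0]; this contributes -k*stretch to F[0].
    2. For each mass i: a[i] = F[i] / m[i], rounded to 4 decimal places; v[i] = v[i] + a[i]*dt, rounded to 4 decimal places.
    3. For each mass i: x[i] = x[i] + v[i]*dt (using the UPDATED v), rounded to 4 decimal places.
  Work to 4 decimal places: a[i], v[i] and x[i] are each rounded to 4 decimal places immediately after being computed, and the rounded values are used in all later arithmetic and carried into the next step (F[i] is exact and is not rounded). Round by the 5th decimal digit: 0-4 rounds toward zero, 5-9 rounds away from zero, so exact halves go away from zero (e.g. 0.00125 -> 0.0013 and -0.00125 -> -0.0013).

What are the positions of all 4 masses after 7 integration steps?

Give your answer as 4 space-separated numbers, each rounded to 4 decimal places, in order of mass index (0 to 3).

Step 0: x=[5.0000 9.0000 11.0000 15.0000] v=[0.0000 0.0000 0.0000 0.0000]
Step 1: x=[4.0000 7.0000 13.0000 15.0000] v=[-2.0000 -4.0000 4.0000 0.0000]
Step 2: x=[2.0000 8.0000 11.0000 16.0000] v=[-4.0000 2.0000 -4.0000 2.0000]
Step 3: x=[4.0000 6.0000 11.0000 16.5000] v=[4.0000 -4.0000 0.0000 1.0000]
Step 4: x=[4.0000 7.0000 11.5000 16.2500] v=[0.0000 2.0000 1.0000 -0.5000]
Step 5: x=[3.0000 9.5000 12.2500 15.6250] v=[-2.0000 5.0000 1.5000 -1.2500]
Step 6: x=[5.5000 8.2500 13.6250 15.3125] v=[5.0000 -2.5000 2.7500 -0.6250]
Step 7: x=[5.2500 9.6250 11.3125 16.1563] v=[-0.5000 2.7500 -4.6250 1.6875]

Answer: 5.2500 9.6250 11.3125 16.1563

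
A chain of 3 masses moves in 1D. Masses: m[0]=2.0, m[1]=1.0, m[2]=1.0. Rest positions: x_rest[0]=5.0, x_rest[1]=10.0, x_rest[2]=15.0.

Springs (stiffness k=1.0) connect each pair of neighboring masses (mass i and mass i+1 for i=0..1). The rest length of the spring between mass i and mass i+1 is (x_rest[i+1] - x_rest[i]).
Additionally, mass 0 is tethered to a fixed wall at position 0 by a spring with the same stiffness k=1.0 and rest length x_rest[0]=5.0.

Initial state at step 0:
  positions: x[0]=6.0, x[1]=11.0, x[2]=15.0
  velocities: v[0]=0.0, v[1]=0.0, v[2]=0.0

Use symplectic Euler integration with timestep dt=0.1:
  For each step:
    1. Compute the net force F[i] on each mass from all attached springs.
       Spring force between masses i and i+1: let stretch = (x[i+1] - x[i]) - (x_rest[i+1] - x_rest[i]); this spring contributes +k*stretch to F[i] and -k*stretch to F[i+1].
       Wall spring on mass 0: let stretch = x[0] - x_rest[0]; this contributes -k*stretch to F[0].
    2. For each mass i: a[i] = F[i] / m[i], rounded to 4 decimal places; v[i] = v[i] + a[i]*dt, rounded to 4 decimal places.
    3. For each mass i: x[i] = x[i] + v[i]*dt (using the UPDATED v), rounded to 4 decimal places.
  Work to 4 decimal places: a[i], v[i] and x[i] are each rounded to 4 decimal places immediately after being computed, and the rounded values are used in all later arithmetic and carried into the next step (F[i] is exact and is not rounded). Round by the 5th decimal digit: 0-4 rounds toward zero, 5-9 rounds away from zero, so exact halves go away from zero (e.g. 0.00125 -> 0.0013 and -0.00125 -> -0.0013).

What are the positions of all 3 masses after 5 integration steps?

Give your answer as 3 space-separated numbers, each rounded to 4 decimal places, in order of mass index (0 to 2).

Answer: 5.9250 10.8586 15.1431

Derivation:
Step 0: x=[6.0000 11.0000 15.0000] v=[0.0000 0.0000 0.0000]
Step 1: x=[5.9950 10.9900 15.0100] v=[-0.0500 -0.1000 0.1000]
Step 2: x=[5.9850 10.9703 15.0298] v=[-0.1000 -0.1975 0.1980]
Step 3: x=[5.9700 10.9413 15.0590] v=[-0.1500 -0.2901 0.2921]
Step 4: x=[5.9500 10.9038 15.0970] v=[-0.1999 -0.3755 0.3803]
Step 5: x=[5.9250 10.8586 15.1431] v=[-0.2497 -0.4516 0.4610]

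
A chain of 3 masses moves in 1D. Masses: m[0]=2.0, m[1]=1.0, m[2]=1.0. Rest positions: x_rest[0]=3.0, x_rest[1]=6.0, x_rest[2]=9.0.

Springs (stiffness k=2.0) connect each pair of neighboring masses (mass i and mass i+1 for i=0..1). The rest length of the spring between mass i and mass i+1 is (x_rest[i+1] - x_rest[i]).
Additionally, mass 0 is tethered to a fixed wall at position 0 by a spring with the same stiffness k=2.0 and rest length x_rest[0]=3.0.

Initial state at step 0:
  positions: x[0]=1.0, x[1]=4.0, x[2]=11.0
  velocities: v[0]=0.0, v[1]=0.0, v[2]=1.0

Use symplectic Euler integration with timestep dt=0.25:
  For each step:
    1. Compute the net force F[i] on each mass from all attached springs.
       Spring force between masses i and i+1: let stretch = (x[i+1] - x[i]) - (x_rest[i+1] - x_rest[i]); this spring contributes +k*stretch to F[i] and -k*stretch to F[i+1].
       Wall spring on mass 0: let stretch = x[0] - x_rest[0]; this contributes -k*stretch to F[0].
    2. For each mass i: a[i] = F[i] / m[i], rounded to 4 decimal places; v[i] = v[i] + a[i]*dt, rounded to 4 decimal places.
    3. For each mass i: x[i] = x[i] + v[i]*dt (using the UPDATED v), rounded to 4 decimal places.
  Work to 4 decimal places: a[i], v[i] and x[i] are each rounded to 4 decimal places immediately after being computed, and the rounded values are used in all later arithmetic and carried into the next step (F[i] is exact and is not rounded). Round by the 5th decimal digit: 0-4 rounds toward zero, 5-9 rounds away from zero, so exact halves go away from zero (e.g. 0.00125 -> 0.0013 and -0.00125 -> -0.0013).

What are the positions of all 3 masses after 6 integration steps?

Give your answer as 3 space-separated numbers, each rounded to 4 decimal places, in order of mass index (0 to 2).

Step 0: x=[1.0000 4.0000 11.0000] v=[0.0000 0.0000 1.0000]
Step 1: x=[1.1250 4.5000 10.7500] v=[0.5000 2.0000 -1.0000]
Step 2: x=[1.3906 5.3594 10.0938] v=[1.0625 3.4375 -2.6250]
Step 3: x=[1.8174 6.3145 9.2208] v=[1.7071 3.8203 -3.4922]
Step 4: x=[2.4117 7.0707 8.3595] v=[2.3770 3.0249 -3.4454]
Step 5: x=[3.1464 7.4057 7.7121] v=[2.9388 1.3398 -2.5898]
Step 6: x=[3.9507 7.2465 7.4014] v=[3.2170 -0.6367 -1.2430]

Answer: 3.9507 7.2465 7.4014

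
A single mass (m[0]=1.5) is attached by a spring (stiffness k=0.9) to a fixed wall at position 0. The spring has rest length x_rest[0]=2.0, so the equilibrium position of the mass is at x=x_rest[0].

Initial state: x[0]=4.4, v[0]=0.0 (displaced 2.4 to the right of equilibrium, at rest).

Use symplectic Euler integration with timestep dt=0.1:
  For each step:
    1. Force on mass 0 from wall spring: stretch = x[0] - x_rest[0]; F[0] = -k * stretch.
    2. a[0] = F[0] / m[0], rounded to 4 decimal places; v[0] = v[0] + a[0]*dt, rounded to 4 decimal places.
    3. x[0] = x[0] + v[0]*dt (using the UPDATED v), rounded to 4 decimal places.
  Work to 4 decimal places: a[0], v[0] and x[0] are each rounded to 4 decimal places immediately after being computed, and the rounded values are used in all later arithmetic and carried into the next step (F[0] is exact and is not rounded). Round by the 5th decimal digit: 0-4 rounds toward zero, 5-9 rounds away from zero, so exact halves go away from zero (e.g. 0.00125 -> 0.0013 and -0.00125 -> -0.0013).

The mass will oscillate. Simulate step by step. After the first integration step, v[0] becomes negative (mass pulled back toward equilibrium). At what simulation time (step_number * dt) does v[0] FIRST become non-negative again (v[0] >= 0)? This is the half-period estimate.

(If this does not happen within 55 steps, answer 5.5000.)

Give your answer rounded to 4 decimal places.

Step 0: x=[4.4000] v=[0.0000]
Step 1: x=[4.3856] v=[-0.1440]
Step 2: x=[4.3569] v=[-0.2871]
Step 3: x=[4.3141] v=[-0.4285]
Step 4: x=[4.2574] v=[-0.5674]
Step 5: x=[4.1871] v=[-0.7028]
Step 6: x=[4.1037] v=[-0.8340]
Step 7: x=[4.0077] v=[-0.9602]
Step 8: x=[3.8996] v=[-1.0807]
Step 9: x=[3.7801] v=[-1.1947]
Step 10: x=[3.6500] v=[-1.3015]
Step 11: x=[3.5100] v=[-1.4005]
Step 12: x=[3.3609] v=[-1.4911]
Step 13: x=[3.2036] v=[-1.5728]
Step 14: x=[3.0391] v=[-1.6450]
Step 15: x=[2.8684] v=[-1.7074]
Step 16: x=[2.6925] v=[-1.7595]
Step 17: x=[2.5124] v=[-1.8011]
Step 18: x=[2.3292] v=[-1.8318]
Step 19: x=[2.1440] v=[-1.8516]
Step 20: x=[1.9580] v=[-1.8602]
Step 21: x=[1.7722] v=[-1.8577]
Step 22: x=[1.5878] v=[-1.8440]
Step 23: x=[1.4059] v=[-1.8193]
Step 24: x=[1.2275] v=[-1.7837]
Step 25: x=[1.0538] v=[-1.7374]
Step 26: x=[0.8857] v=[-1.6806]
Step 27: x=[0.7243] v=[-1.6137]
Step 28: x=[0.5706] v=[-1.5372]
Step 29: x=[0.4255] v=[-1.4514]
Step 30: x=[0.2898] v=[-1.3569]
Step 31: x=[0.1644] v=[-1.2543]
Step 32: x=[0.0500] v=[-1.1442]
Step 33: x=[-0.0527] v=[-1.0272]
Step 34: x=[-0.1431] v=[-0.9040]
Step 35: x=[-0.2206] v=[-0.7754]
Step 36: x=[-0.2848] v=[-0.6422]
Step 37: x=[-0.3353] v=[-0.5051]
Step 38: x=[-0.3718] v=[-0.3650]
Step 39: x=[-0.3941] v=[-0.2227]
Step 40: x=[-0.4020] v=[-0.0791]
Step 41: x=[-0.3955] v=[0.0650]
First v>=0 after going negative at step 41, time=4.1000

Answer: 4.1000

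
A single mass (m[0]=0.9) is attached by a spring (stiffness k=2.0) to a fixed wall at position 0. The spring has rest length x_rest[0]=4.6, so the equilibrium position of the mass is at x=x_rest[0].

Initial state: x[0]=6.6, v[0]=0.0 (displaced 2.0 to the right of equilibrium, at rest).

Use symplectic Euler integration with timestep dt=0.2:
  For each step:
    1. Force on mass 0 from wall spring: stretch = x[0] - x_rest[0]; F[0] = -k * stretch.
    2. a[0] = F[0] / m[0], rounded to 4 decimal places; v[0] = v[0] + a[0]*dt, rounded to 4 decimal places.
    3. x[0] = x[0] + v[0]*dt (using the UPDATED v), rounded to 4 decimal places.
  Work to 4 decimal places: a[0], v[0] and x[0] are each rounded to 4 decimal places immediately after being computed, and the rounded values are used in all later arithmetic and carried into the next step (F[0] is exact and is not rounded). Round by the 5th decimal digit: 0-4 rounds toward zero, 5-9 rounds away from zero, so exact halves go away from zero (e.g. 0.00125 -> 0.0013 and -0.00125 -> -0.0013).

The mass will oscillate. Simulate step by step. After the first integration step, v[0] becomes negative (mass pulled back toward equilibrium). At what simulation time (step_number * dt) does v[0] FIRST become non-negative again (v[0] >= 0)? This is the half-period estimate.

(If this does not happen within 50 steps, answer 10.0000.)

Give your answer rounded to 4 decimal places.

Answer: 2.2000

Derivation:
Step 0: x=[6.6000] v=[0.0000]
Step 1: x=[6.4222] v=[-0.8889]
Step 2: x=[6.0824] v=[-1.6988]
Step 3: x=[5.6109] v=[-2.3576]
Step 4: x=[5.0495] v=[-2.8069]
Step 5: x=[4.4482] v=[-3.0067]
Step 6: x=[3.8604] v=[-2.9392]
Step 7: x=[3.3383] v=[-2.6105]
Step 8: x=[2.9284] v=[-2.0497]
Step 9: x=[2.6670] v=[-1.3068]
Step 10: x=[2.5775] v=[-0.4477]
Step 11: x=[2.6677] v=[0.4512]
First v>=0 after going negative at step 11, time=2.2000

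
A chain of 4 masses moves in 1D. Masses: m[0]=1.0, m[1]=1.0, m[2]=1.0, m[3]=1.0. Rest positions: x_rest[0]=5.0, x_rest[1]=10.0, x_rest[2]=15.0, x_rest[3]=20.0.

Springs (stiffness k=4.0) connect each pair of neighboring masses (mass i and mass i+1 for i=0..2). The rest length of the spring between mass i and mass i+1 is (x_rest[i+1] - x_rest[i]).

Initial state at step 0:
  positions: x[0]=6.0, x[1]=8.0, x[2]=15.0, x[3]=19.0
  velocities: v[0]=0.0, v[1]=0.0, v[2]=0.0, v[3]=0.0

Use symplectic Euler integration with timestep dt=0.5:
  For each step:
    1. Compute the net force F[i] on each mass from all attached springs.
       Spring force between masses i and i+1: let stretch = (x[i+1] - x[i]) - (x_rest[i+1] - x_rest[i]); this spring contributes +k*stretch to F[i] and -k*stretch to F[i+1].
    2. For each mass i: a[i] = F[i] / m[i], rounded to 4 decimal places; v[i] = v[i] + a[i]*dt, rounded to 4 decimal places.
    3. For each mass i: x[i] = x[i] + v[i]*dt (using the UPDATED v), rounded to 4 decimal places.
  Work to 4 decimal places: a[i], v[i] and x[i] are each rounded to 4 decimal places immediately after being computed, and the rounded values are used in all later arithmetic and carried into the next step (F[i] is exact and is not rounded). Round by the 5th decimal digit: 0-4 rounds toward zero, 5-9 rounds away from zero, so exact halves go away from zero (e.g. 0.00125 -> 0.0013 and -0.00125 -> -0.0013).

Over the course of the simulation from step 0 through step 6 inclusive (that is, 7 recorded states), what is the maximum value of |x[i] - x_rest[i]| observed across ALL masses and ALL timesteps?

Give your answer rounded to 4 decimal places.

Answer: 3.0000

Derivation:
Step 0: x=[6.0000 8.0000 15.0000 19.0000] v=[0.0000 0.0000 0.0000 0.0000]
Step 1: x=[3.0000 13.0000 12.0000 20.0000] v=[-6.0000 10.0000 -6.0000 2.0000]
Step 2: x=[5.0000 7.0000 18.0000 18.0000] v=[4.0000 -12.0000 12.0000 -4.0000]
Step 3: x=[4.0000 10.0000 13.0000 21.0000] v=[-2.0000 6.0000 -10.0000 6.0000]
Step 4: x=[4.0000 10.0000 13.0000 21.0000] v=[0.0000 0.0000 0.0000 0.0000]
Step 5: x=[5.0000 7.0000 18.0000 18.0000] v=[2.0000 -6.0000 10.0000 -6.0000]
Step 6: x=[3.0000 13.0000 12.0000 20.0000] v=[-4.0000 12.0000 -12.0000 4.0000]
Max displacement = 3.0000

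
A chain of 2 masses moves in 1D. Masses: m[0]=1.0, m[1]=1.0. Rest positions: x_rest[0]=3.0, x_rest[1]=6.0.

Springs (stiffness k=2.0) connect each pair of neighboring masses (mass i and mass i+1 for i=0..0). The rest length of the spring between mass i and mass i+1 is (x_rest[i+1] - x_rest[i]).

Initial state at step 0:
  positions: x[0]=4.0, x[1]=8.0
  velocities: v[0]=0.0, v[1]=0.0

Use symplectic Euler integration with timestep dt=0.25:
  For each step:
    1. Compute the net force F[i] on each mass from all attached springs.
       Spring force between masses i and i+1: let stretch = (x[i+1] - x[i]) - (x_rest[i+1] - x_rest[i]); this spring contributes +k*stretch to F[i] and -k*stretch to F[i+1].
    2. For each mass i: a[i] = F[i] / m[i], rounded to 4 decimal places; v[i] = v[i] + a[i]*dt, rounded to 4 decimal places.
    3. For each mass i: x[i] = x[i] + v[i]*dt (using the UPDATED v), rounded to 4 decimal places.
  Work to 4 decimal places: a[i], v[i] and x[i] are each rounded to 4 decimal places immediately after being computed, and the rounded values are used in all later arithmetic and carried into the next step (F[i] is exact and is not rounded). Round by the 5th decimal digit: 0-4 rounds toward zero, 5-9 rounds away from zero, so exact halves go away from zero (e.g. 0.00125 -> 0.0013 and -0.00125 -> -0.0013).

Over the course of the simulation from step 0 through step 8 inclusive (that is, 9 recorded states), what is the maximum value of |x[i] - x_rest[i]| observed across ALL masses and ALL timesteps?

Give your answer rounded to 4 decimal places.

Answer: 2.0113

Derivation:
Step 0: x=[4.0000 8.0000] v=[0.0000 0.0000]
Step 1: x=[4.1250 7.8750] v=[0.5000 -0.5000]
Step 2: x=[4.3438 7.6563] v=[0.8750 -0.8750]
Step 3: x=[4.6016 7.3985] v=[1.0313 -1.0313]
Step 4: x=[4.8341 7.1661] v=[0.9298 -0.9298]
Step 5: x=[4.9831 7.0172] v=[0.5958 -0.5958]
Step 6: x=[5.0113 6.9890] v=[0.1129 -0.1129]
Step 7: x=[4.9117 7.0886] v=[-0.3983 0.3983]
Step 8: x=[4.7092 7.2911] v=[-0.8099 0.8099]
Max displacement = 2.0113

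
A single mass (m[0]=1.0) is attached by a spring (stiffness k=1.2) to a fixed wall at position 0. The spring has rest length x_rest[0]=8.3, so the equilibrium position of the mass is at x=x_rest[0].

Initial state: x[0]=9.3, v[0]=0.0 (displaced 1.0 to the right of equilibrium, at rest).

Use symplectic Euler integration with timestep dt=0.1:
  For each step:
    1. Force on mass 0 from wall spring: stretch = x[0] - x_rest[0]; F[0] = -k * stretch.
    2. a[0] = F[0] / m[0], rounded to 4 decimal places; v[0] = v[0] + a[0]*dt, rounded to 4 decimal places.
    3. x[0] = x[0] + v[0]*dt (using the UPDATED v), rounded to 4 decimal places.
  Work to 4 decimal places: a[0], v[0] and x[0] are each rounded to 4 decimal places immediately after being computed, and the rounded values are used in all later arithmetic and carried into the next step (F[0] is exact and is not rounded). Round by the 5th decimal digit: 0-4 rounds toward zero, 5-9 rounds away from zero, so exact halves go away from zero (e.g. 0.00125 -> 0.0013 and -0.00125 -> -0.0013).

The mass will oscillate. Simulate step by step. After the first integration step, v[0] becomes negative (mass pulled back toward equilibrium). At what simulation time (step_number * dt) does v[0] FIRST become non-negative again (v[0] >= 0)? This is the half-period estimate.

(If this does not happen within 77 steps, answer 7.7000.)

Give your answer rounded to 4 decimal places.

Step 0: x=[9.3000] v=[0.0000]
Step 1: x=[9.2880] v=[-0.1200]
Step 2: x=[9.2641] v=[-0.2386]
Step 3: x=[9.2287] v=[-0.3543]
Step 4: x=[9.1821] v=[-0.4657]
Step 5: x=[9.1249] v=[-0.5716]
Step 6: x=[9.0578] v=[-0.6706]
Step 7: x=[8.9817] v=[-0.7615]
Step 8: x=[8.8974] v=[-0.8433]
Step 9: x=[8.8059] v=[-0.9150]
Step 10: x=[8.7083] v=[-0.9757]
Step 11: x=[8.6058] v=[-1.0247]
Step 12: x=[8.4997] v=[-1.0614]
Step 13: x=[8.3912] v=[-1.0854]
Step 14: x=[8.2816] v=[-1.0963]
Step 15: x=[8.1722] v=[-1.0941]
Step 16: x=[8.0643] v=[-1.0788]
Step 17: x=[7.9593] v=[-1.0505]
Step 18: x=[7.8583] v=[-1.0096]
Step 19: x=[7.7626] v=[-0.9566]
Step 20: x=[7.6734] v=[-0.8921]
Step 21: x=[7.5917] v=[-0.8169]
Step 22: x=[7.5185] v=[-0.7319]
Step 23: x=[7.4547] v=[-0.6381]
Step 24: x=[7.4010] v=[-0.5367]
Step 25: x=[7.3581] v=[-0.4288]
Step 26: x=[7.3265] v=[-0.3158]
Step 27: x=[7.3066] v=[-0.1990]
Step 28: x=[7.2986] v=[-0.0798]
Step 29: x=[7.3026] v=[0.0404]
First v>=0 after going negative at step 29, time=2.9000

Answer: 2.9000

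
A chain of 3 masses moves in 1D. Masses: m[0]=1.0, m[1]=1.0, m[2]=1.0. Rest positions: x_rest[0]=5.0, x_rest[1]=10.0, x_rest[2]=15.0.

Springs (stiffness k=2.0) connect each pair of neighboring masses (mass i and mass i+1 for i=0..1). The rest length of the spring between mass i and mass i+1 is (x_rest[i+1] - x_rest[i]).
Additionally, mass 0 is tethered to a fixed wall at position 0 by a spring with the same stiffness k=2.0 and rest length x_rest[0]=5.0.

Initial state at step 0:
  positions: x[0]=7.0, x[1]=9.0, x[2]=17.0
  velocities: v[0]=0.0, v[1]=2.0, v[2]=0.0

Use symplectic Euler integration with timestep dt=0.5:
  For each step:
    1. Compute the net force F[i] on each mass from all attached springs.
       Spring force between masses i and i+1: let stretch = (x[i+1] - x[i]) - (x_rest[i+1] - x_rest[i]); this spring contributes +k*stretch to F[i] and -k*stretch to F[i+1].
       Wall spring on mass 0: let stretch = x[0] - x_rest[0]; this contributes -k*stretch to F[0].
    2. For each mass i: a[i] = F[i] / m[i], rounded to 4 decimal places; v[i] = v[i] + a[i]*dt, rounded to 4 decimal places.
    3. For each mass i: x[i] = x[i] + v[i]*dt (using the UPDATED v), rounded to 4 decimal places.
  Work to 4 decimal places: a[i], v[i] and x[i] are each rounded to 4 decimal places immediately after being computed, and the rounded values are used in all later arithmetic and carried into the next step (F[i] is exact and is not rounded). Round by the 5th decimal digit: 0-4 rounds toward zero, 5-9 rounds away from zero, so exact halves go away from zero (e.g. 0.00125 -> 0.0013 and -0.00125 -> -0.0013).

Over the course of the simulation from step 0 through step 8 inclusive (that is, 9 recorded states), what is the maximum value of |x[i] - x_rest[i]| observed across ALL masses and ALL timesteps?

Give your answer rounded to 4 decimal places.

Step 0: x=[7.0000 9.0000 17.0000] v=[0.0000 2.0000 0.0000]
Step 1: x=[4.5000 13.0000 15.5000] v=[-5.0000 8.0000 -3.0000]
Step 2: x=[4.0000 14.0000 15.2500] v=[-1.0000 2.0000 -0.5000]
Step 3: x=[6.5000 10.6250 16.8750] v=[5.0000 -6.7500 3.2500]
Step 4: x=[7.8125 8.3125 17.8750] v=[2.6250 -4.6250 2.0000]
Step 5: x=[5.4688 10.5313 16.5938] v=[-4.6875 4.4375 -2.5625]
Step 6: x=[2.9219 13.2501 14.7813] v=[-5.0938 5.4375 -3.6250]
Step 7: x=[4.0782 11.5704 14.7032] v=[2.3125 -3.3595 -0.1562]
Step 8: x=[6.9415 7.7110 15.5587] v=[5.7265 -7.7189 1.7110]
Max displacement = 4.0000

Answer: 4.0000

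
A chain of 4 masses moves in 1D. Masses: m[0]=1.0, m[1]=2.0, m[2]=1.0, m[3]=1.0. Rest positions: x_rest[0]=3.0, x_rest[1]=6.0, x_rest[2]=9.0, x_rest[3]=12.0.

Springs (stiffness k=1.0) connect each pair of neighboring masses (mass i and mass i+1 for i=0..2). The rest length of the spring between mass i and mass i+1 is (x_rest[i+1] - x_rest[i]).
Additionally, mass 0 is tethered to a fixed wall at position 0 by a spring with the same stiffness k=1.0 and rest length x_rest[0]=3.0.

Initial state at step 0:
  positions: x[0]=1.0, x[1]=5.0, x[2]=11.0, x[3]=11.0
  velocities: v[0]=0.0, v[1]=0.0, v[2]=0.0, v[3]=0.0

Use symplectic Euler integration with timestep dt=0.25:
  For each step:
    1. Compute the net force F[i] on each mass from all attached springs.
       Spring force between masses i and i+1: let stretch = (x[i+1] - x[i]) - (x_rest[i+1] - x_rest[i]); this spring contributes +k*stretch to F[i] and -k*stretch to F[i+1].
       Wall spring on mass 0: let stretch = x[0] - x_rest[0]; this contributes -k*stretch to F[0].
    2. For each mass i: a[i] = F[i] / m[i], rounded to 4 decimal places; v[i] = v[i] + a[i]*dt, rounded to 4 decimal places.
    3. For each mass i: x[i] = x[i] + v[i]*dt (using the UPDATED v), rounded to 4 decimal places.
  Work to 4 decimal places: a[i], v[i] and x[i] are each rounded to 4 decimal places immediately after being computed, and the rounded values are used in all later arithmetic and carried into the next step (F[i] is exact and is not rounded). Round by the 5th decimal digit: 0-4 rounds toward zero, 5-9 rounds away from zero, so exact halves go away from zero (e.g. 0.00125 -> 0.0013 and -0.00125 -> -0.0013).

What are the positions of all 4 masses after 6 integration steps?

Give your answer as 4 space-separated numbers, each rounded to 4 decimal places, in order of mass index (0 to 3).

Answer: 3.7193 5.7761 6.6869 12.9443

Derivation:
Step 0: x=[1.0000 5.0000 11.0000 11.0000] v=[0.0000 0.0000 0.0000 0.0000]
Step 1: x=[1.1875 5.0625 10.6250 11.1875] v=[0.7500 0.2500 -1.5000 0.7500]
Step 2: x=[1.5430 5.1778 9.9375 11.5274] v=[1.4219 0.4610 -2.7500 1.3594]
Step 3: x=[2.0292 5.3282 9.0519 11.9554] v=[1.9449 0.6016 -3.5425 1.7119]
Step 4: x=[2.5948 5.4919 8.1150 12.3894] v=[2.2624 0.6547 -3.7476 1.7360]
Step 5: x=[3.1793 5.6470 7.2813 12.7438] v=[2.3380 0.6205 -3.3348 1.4174]
Step 6: x=[3.7193 5.7761 6.6869 12.9443] v=[2.1601 0.5163 -2.3778 0.8018]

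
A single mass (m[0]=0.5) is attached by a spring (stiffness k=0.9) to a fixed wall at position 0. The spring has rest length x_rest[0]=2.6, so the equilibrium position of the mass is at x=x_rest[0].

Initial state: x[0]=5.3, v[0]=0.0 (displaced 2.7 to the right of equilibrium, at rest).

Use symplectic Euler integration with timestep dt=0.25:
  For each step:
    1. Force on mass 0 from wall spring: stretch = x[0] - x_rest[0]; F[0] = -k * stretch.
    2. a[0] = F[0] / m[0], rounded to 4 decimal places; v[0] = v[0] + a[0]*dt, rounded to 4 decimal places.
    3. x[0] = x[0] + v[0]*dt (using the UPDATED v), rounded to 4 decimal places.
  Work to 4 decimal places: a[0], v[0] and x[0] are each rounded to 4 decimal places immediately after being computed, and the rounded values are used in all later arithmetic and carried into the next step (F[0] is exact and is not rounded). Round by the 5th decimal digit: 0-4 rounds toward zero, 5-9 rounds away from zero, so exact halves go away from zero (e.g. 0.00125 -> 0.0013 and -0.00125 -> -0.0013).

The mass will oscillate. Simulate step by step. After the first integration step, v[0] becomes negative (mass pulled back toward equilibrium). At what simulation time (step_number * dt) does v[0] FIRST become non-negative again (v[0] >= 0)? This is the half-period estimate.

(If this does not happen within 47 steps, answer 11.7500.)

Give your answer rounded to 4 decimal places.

Step 0: x=[5.3000] v=[0.0000]
Step 1: x=[4.9963] v=[-1.2150]
Step 2: x=[4.4230] v=[-2.2933]
Step 3: x=[3.6446] v=[-3.1137]
Step 4: x=[2.7487] v=[-3.5838]
Step 5: x=[1.8360] v=[-3.6507]
Step 6: x=[1.0093] v=[-3.3069]
Step 7: x=[0.3615] v=[-2.5911]
Step 8: x=[-0.0345] v=[-1.5838]
Step 9: x=[-0.1341] v=[-0.3983]
Step 10: x=[0.0739] v=[0.8321]
First v>=0 after going negative at step 10, time=2.5000

Answer: 2.5000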